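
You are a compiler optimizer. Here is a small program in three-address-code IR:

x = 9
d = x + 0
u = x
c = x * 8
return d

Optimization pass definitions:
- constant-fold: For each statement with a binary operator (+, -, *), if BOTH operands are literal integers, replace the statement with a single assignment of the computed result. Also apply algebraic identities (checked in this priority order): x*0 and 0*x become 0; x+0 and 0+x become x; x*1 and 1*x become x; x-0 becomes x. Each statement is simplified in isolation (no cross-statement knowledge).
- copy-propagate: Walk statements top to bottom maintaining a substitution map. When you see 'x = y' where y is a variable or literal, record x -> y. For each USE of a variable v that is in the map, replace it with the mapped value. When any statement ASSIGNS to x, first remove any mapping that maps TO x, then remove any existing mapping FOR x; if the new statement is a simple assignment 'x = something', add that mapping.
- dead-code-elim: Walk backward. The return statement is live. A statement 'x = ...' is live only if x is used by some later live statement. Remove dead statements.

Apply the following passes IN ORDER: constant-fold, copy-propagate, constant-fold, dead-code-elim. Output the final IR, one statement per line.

Initial IR:
  x = 9
  d = x + 0
  u = x
  c = x * 8
  return d
After constant-fold (5 stmts):
  x = 9
  d = x
  u = x
  c = x * 8
  return d
After copy-propagate (5 stmts):
  x = 9
  d = 9
  u = 9
  c = 9 * 8
  return 9
After constant-fold (5 stmts):
  x = 9
  d = 9
  u = 9
  c = 72
  return 9
After dead-code-elim (1 stmts):
  return 9

Answer: return 9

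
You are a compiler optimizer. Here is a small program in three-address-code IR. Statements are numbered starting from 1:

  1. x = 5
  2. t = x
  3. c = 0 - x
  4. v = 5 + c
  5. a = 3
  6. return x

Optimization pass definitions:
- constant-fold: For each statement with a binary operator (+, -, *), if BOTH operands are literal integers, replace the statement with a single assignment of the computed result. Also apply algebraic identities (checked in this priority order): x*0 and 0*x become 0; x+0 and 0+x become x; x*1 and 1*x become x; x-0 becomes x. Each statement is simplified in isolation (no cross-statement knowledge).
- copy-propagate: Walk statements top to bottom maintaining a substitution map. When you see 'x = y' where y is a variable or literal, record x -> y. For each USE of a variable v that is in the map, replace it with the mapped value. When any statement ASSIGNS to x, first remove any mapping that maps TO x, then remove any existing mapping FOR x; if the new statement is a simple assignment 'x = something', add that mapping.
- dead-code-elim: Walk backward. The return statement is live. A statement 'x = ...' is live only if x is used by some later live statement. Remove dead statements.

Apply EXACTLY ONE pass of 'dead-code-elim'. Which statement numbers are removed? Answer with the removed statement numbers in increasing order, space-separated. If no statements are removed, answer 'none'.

Answer: 2 3 4 5

Derivation:
Backward liveness scan:
Stmt 1 'x = 5': KEEP (x is live); live-in = []
Stmt 2 't = x': DEAD (t not in live set ['x'])
Stmt 3 'c = 0 - x': DEAD (c not in live set ['x'])
Stmt 4 'v = 5 + c': DEAD (v not in live set ['x'])
Stmt 5 'a = 3': DEAD (a not in live set ['x'])
Stmt 6 'return x': KEEP (return); live-in = ['x']
Removed statement numbers: [2, 3, 4, 5]
Surviving IR:
  x = 5
  return x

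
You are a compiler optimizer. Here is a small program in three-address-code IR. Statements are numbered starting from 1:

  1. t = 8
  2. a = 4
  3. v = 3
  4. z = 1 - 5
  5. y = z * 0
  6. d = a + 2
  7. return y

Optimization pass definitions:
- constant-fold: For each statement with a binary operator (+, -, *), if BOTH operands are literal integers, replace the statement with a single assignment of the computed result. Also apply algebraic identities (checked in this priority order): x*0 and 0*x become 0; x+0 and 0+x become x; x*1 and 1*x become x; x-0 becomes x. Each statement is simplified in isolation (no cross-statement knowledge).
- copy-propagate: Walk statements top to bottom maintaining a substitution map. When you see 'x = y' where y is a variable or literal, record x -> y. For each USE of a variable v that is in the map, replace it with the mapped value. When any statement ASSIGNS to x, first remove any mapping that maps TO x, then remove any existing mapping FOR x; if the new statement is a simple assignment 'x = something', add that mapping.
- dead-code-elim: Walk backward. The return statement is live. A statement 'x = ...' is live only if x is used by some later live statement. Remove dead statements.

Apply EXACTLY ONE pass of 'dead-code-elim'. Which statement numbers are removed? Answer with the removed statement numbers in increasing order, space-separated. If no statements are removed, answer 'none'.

Answer: 1 2 3 6

Derivation:
Backward liveness scan:
Stmt 1 't = 8': DEAD (t not in live set [])
Stmt 2 'a = 4': DEAD (a not in live set [])
Stmt 3 'v = 3': DEAD (v not in live set [])
Stmt 4 'z = 1 - 5': KEEP (z is live); live-in = []
Stmt 5 'y = z * 0': KEEP (y is live); live-in = ['z']
Stmt 6 'd = a + 2': DEAD (d not in live set ['y'])
Stmt 7 'return y': KEEP (return); live-in = ['y']
Removed statement numbers: [1, 2, 3, 6]
Surviving IR:
  z = 1 - 5
  y = z * 0
  return y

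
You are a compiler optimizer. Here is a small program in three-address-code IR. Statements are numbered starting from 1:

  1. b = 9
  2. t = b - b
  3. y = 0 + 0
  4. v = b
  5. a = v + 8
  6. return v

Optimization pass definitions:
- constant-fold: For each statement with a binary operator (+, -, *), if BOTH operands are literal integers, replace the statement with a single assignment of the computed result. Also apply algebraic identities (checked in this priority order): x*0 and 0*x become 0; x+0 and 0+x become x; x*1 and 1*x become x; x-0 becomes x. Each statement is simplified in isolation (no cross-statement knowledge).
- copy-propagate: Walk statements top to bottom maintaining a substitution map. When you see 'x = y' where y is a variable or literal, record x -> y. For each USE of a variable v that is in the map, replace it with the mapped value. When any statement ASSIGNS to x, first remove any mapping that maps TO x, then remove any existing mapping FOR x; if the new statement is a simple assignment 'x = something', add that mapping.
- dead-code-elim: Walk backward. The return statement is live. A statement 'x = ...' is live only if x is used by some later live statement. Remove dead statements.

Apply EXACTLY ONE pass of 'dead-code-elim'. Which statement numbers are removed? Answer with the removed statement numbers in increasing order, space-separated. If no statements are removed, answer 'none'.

Answer: 2 3 5

Derivation:
Backward liveness scan:
Stmt 1 'b = 9': KEEP (b is live); live-in = []
Stmt 2 't = b - b': DEAD (t not in live set ['b'])
Stmt 3 'y = 0 + 0': DEAD (y not in live set ['b'])
Stmt 4 'v = b': KEEP (v is live); live-in = ['b']
Stmt 5 'a = v + 8': DEAD (a not in live set ['v'])
Stmt 6 'return v': KEEP (return); live-in = ['v']
Removed statement numbers: [2, 3, 5]
Surviving IR:
  b = 9
  v = b
  return v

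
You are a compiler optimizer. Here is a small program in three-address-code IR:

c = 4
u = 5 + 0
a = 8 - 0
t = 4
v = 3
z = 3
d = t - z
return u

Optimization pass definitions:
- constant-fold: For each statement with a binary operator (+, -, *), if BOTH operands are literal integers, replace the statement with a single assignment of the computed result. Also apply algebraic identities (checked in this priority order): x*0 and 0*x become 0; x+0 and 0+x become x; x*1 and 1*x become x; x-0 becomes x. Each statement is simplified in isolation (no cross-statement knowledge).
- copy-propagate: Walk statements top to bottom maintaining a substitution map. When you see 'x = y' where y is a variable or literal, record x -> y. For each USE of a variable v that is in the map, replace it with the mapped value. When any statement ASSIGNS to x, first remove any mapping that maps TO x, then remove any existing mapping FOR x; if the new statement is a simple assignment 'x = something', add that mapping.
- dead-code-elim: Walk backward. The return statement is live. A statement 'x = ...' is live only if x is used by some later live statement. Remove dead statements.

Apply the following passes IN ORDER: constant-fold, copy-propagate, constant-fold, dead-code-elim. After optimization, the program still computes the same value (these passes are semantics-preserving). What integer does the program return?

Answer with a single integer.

Answer: 5

Derivation:
Initial IR:
  c = 4
  u = 5 + 0
  a = 8 - 0
  t = 4
  v = 3
  z = 3
  d = t - z
  return u
After constant-fold (8 stmts):
  c = 4
  u = 5
  a = 8
  t = 4
  v = 3
  z = 3
  d = t - z
  return u
After copy-propagate (8 stmts):
  c = 4
  u = 5
  a = 8
  t = 4
  v = 3
  z = 3
  d = 4 - 3
  return 5
After constant-fold (8 stmts):
  c = 4
  u = 5
  a = 8
  t = 4
  v = 3
  z = 3
  d = 1
  return 5
After dead-code-elim (1 stmts):
  return 5
Evaluate:
  c = 4  =>  c = 4
  u = 5 + 0  =>  u = 5
  a = 8 - 0  =>  a = 8
  t = 4  =>  t = 4
  v = 3  =>  v = 3
  z = 3  =>  z = 3
  d = t - z  =>  d = 1
  return u = 5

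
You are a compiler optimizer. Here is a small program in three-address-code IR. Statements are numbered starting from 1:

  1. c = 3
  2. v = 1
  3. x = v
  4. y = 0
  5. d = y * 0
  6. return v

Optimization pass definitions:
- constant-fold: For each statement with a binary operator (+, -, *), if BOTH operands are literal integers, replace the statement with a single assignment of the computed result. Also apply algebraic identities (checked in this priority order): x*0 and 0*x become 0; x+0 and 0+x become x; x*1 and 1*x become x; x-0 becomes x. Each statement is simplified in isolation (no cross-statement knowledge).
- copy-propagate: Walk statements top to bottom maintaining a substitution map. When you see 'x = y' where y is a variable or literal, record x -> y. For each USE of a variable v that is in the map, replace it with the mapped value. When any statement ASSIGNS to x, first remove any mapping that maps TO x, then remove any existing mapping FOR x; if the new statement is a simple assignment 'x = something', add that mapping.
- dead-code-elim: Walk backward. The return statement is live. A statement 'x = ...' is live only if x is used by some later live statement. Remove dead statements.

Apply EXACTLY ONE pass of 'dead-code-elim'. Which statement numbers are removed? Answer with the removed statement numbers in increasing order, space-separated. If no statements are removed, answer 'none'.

Answer: 1 3 4 5

Derivation:
Backward liveness scan:
Stmt 1 'c = 3': DEAD (c not in live set [])
Stmt 2 'v = 1': KEEP (v is live); live-in = []
Stmt 3 'x = v': DEAD (x not in live set ['v'])
Stmt 4 'y = 0': DEAD (y not in live set ['v'])
Stmt 5 'd = y * 0': DEAD (d not in live set ['v'])
Stmt 6 'return v': KEEP (return); live-in = ['v']
Removed statement numbers: [1, 3, 4, 5]
Surviving IR:
  v = 1
  return v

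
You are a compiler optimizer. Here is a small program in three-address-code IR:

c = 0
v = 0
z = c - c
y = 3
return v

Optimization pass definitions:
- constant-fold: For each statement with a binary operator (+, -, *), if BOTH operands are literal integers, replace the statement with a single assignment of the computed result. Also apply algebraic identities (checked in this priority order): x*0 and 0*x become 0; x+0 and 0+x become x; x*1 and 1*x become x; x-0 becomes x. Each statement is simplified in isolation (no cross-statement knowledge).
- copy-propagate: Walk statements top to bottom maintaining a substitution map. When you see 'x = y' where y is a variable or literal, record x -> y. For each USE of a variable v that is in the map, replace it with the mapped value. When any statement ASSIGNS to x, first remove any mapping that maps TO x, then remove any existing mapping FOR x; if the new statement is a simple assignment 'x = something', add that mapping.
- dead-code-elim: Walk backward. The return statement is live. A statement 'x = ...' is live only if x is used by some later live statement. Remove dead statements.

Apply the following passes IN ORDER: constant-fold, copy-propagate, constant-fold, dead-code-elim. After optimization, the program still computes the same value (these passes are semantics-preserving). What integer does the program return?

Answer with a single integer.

Initial IR:
  c = 0
  v = 0
  z = c - c
  y = 3
  return v
After constant-fold (5 stmts):
  c = 0
  v = 0
  z = c - c
  y = 3
  return v
After copy-propagate (5 stmts):
  c = 0
  v = 0
  z = 0 - 0
  y = 3
  return 0
After constant-fold (5 stmts):
  c = 0
  v = 0
  z = 0
  y = 3
  return 0
After dead-code-elim (1 stmts):
  return 0
Evaluate:
  c = 0  =>  c = 0
  v = 0  =>  v = 0
  z = c - c  =>  z = 0
  y = 3  =>  y = 3
  return v = 0

Answer: 0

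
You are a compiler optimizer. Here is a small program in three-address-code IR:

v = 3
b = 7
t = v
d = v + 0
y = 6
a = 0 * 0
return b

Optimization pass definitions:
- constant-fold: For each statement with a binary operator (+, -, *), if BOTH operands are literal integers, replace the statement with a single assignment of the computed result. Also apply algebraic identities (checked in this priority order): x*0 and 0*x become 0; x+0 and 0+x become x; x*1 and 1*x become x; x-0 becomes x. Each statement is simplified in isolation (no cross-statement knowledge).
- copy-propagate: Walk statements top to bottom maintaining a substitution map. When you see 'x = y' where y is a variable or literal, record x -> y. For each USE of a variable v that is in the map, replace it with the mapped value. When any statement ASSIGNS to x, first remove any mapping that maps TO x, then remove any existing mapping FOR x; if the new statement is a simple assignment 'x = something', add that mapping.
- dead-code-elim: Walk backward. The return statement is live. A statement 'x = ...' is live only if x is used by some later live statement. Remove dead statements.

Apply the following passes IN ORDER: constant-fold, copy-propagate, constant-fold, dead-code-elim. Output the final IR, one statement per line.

Answer: return 7

Derivation:
Initial IR:
  v = 3
  b = 7
  t = v
  d = v + 0
  y = 6
  a = 0 * 0
  return b
After constant-fold (7 stmts):
  v = 3
  b = 7
  t = v
  d = v
  y = 6
  a = 0
  return b
After copy-propagate (7 stmts):
  v = 3
  b = 7
  t = 3
  d = 3
  y = 6
  a = 0
  return 7
After constant-fold (7 stmts):
  v = 3
  b = 7
  t = 3
  d = 3
  y = 6
  a = 0
  return 7
After dead-code-elim (1 stmts):
  return 7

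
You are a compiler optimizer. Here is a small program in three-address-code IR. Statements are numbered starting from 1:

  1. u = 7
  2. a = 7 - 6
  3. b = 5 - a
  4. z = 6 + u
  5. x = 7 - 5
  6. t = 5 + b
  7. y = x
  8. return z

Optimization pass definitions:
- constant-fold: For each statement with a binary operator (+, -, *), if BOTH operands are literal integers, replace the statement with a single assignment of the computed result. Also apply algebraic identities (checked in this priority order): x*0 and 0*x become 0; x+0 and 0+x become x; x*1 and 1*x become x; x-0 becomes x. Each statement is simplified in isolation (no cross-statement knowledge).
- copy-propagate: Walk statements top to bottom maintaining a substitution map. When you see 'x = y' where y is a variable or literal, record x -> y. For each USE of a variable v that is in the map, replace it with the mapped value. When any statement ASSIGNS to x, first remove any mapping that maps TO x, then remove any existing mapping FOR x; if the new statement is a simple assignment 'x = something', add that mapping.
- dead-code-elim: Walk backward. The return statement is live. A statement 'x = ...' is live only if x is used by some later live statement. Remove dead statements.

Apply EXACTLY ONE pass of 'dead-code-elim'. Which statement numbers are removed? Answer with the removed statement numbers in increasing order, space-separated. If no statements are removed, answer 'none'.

Backward liveness scan:
Stmt 1 'u = 7': KEEP (u is live); live-in = []
Stmt 2 'a = 7 - 6': DEAD (a not in live set ['u'])
Stmt 3 'b = 5 - a': DEAD (b not in live set ['u'])
Stmt 4 'z = 6 + u': KEEP (z is live); live-in = ['u']
Stmt 5 'x = 7 - 5': DEAD (x not in live set ['z'])
Stmt 6 't = 5 + b': DEAD (t not in live set ['z'])
Stmt 7 'y = x': DEAD (y not in live set ['z'])
Stmt 8 'return z': KEEP (return); live-in = ['z']
Removed statement numbers: [2, 3, 5, 6, 7]
Surviving IR:
  u = 7
  z = 6 + u
  return z

Answer: 2 3 5 6 7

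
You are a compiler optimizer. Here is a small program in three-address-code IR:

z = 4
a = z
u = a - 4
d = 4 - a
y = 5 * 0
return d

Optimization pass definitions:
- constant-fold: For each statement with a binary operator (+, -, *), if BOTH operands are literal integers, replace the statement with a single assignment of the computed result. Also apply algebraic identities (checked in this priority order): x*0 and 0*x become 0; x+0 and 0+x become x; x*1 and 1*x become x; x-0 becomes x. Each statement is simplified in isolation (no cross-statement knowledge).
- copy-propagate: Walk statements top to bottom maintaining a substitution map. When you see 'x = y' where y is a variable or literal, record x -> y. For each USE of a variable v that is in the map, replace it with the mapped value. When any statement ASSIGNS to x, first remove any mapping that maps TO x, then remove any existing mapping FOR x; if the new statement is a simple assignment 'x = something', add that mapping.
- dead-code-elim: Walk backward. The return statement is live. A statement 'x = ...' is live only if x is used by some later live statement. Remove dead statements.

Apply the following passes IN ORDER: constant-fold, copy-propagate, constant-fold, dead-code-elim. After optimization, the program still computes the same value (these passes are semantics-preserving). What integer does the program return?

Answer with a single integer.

Initial IR:
  z = 4
  a = z
  u = a - 4
  d = 4 - a
  y = 5 * 0
  return d
After constant-fold (6 stmts):
  z = 4
  a = z
  u = a - 4
  d = 4 - a
  y = 0
  return d
After copy-propagate (6 stmts):
  z = 4
  a = 4
  u = 4 - 4
  d = 4 - 4
  y = 0
  return d
After constant-fold (6 stmts):
  z = 4
  a = 4
  u = 0
  d = 0
  y = 0
  return d
After dead-code-elim (2 stmts):
  d = 0
  return d
Evaluate:
  z = 4  =>  z = 4
  a = z  =>  a = 4
  u = a - 4  =>  u = 0
  d = 4 - a  =>  d = 0
  y = 5 * 0  =>  y = 0
  return d = 0

Answer: 0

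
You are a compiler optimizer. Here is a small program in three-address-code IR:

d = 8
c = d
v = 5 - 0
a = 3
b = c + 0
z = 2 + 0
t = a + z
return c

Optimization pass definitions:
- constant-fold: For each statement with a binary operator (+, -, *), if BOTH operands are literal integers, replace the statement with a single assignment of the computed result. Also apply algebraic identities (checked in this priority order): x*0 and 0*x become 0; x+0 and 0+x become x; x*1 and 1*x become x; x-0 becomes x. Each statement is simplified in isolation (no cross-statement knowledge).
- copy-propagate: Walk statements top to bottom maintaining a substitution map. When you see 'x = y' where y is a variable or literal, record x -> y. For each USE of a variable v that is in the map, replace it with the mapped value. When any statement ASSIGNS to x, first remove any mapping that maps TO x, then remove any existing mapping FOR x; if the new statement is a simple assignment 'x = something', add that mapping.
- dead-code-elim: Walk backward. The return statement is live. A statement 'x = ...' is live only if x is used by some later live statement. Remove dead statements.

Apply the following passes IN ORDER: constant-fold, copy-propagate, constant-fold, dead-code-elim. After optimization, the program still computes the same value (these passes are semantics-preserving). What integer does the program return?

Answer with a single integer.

Answer: 8

Derivation:
Initial IR:
  d = 8
  c = d
  v = 5 - 0
  a = 3
  b = c + 0
  z = 2 + 0
  t = a + z
  return c
After constant-fold (8 stmts):
  d = 8
  c = d
  v = 5
  a = 3
  b = c
  z = 2
  t = a + z
  return c
After copy-propagate (8 stmts):
  d = 8
  c = 8
  v = 5
  a = 3
  b = 8
  z = 2
  t = 3 + 2
  return 8
After constant-fold (8 stmts):
  d = 8
  c = 8
  v = 5
  a = 3
  b = 8
  z = 2
  t = 5
  return 8
After dead-code-elim (1 stmts):
  return 8
Evaluate:
  d = 8  =>  d = 8
  c = d  =>  c = 8
  v = 5 - 0  =>  v = 5
  a = 3  =>  a = 3
  b = c + 0  =>  b = 8
  z = 2 + 0  =>  z = 2
  t = a + z  =>  t = 5
  return c = 8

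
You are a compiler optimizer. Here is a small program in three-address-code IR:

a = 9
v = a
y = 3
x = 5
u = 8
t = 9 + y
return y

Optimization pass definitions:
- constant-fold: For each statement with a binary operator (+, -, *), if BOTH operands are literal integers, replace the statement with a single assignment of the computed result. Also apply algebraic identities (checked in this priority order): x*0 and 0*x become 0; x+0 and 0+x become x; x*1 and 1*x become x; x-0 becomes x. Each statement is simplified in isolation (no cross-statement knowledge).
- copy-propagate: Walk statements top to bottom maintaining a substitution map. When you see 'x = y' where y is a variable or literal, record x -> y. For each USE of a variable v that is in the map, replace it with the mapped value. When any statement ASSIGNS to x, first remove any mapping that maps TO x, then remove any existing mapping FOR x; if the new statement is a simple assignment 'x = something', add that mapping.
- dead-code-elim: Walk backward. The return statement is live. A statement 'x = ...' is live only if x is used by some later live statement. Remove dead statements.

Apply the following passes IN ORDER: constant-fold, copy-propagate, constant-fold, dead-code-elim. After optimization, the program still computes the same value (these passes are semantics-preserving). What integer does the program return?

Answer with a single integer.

Answer: 3

Derivation:
Initial IR:
  a = 9
  v = a
  y = 3
  x = 5
  u = 8
  t = 9 + y
  return y
After constant-fold (7 stmts):
  a = 9
  v = a
  y = 3
  x = 5
  u = 8
  t = 9 + y
  return y
After copy-propagate (7 stmts):
  a = 9
  v = 9
  y = 3
  x = 5
  u = 8
  t = 9 + 3
  return 3
After constant-fold (7 stmts):
  a = 9
  v = 9
  y = 3
  x = 5
  u = 8
  t = 12
  return 3
After dead-code-elim (1 stmts):
  return 3
Evaluate:
  a = 9  =>  a = 9
  v = a  =>  v = 9
  y = 3  =>  y = 3
  x = 5  =>  x = 5
  u = 8  =>  u = 8
  t = 9 + y  =>  t = 12
  return y = 3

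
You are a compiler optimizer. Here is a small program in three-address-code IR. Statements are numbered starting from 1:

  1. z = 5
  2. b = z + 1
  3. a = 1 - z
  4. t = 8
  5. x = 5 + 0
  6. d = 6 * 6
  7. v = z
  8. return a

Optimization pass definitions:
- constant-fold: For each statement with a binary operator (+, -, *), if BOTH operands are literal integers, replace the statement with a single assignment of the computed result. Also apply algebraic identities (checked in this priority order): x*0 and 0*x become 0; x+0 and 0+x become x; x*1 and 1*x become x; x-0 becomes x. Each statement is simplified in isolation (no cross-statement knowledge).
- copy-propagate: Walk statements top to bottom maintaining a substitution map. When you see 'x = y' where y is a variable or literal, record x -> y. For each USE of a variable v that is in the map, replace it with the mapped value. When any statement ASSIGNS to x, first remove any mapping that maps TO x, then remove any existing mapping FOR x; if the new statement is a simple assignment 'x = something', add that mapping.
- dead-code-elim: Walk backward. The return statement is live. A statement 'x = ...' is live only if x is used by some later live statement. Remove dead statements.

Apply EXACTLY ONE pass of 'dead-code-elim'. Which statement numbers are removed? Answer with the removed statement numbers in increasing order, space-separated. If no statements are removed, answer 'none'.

Backward liveness scan:
Stmt 1 'z = 5': KEEP (z is live); live-in = []
Stmt 2 'b = z + 1': DEAD (b not in live set ['z'])
Stmt 3 'a = 1 - z': KEEP (a is live); live-in = ['z']
Stmt 4 't = 8': DEAD (t not in live set ['a'])
Stmt 5 'x = 5 + 0': DEAD (x not in live set ['a'])
Stmt 6 'd = 6 * 6': DEAD (d not in live set ['a'])
Stmt 7 'v = z': DEAD (v not in live set ['a'])
Stmt 8 'return a': KEEP (return); live-in = ['a']
Removed statement numbers: [2, 4, 5, 6, 7]
Surviving IR:
  z = 5
  a = 1 - z
  return a

Answer: 2 4 5 6 7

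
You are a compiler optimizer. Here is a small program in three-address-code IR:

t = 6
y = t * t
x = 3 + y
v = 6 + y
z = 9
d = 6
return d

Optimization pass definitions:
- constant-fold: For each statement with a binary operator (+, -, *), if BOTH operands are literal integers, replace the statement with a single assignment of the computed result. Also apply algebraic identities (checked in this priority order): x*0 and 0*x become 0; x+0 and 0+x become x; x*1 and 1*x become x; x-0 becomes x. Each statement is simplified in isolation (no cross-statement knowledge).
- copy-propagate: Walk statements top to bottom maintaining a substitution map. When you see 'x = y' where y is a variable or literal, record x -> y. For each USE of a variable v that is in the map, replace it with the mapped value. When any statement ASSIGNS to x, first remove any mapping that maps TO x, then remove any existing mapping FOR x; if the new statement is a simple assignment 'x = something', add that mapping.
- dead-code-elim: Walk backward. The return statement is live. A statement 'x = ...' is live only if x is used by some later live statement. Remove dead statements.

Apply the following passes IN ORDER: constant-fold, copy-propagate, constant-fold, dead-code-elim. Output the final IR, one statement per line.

Initial IR:
  t = 6
  y = t * t
  x = 3 + y
  v = 6 + y
  z = 9
  d = 6
  return d
After constant-fold (7 stmts):
  t = 6
  y = t * t
  x = 3 + y
  v = 6 + y
  z = 9
  d = 6
  return d
After copy-propagate (7 stmts):
  t = 6
  y = 6 * 6
  x = 3 + y
  v = 6 + y
  z = 9
  d = 6
  return 6
After constant-fold (7 stmts):
  t = 6
  y = 36
  x = 3 + y
  v = 6 + y
  z = 9
  d = 6
  return 6
After dead-code-elim (1 stmts):
  return 6

Answer: return 6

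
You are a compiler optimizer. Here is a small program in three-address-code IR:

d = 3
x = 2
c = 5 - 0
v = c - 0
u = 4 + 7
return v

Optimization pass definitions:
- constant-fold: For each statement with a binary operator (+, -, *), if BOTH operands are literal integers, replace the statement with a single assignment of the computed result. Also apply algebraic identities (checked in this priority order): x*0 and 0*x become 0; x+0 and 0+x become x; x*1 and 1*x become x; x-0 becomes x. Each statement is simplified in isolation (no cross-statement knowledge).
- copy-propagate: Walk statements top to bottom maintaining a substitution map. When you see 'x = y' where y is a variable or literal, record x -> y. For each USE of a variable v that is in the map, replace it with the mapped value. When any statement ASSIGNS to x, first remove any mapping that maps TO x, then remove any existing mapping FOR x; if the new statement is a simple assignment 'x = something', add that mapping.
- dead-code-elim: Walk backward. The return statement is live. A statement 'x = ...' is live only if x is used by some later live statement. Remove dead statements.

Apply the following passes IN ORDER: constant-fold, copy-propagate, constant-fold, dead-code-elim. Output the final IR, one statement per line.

Answer: return 5

Derivation:
Initial IR:
  d = 3
  x = 2
  c = 5 - 0
  v = c - 0
  u = 4 + 7
  return v
After constant-fold (6 stmts):
  d = 3
  x = 2
  c = 5
  v = c
  u = 11
  return v
After copy-propagate (6 stmts):
  d = 3
  x = 2
  c = 5
  v = 5
  u = 11
  return 5
After constant-fold (6 stmts):
  d = 3
  x = 2
  c = 5
  v = 5
  u = 11
  return 5
After dead-code-elim (1 stmts):
  return 5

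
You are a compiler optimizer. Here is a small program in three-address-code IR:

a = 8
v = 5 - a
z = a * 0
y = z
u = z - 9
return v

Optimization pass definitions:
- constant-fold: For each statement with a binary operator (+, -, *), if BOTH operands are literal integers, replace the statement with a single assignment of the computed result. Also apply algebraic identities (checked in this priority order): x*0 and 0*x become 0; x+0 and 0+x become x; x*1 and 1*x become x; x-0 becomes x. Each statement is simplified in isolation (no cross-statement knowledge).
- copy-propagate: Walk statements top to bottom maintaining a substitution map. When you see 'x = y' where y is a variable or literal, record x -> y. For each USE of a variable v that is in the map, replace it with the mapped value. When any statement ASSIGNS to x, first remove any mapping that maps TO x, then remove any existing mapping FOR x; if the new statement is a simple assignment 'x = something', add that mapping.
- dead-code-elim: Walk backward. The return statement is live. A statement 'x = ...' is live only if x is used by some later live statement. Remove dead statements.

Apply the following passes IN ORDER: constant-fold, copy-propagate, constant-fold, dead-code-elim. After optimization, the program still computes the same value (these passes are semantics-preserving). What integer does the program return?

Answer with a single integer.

Initial IR:
  a = 8
  v = 5 - a
  z = a * 0
  y = z
  u = z - 9
  return v
After constant-fold (6 stmts):
  a = 8
  v = 5 - a
  z = 0
  y = z
  u = z - 9
  return v
After copy-propagate (6 stmts):
  a = 8
  v = 5 - 8
  z = 0
  y = 0
  u = 0 - 9
  return v
After constant-fold (6 stmts):
  a = 8
  v = -3
  z = 0
  y = 0
  u = -9
  return v
After dead-code-elim (2 stmts):
  v = -3
  return v
Evaluate:
  a = 8  =>  a = 8
  v = 5 - a  =>  v = -3
  z = a * 0  =>  z = 0
  y = z  =>  y = 0
  u = z - 9  =>  u = -9
  return v = -3

Answer: -3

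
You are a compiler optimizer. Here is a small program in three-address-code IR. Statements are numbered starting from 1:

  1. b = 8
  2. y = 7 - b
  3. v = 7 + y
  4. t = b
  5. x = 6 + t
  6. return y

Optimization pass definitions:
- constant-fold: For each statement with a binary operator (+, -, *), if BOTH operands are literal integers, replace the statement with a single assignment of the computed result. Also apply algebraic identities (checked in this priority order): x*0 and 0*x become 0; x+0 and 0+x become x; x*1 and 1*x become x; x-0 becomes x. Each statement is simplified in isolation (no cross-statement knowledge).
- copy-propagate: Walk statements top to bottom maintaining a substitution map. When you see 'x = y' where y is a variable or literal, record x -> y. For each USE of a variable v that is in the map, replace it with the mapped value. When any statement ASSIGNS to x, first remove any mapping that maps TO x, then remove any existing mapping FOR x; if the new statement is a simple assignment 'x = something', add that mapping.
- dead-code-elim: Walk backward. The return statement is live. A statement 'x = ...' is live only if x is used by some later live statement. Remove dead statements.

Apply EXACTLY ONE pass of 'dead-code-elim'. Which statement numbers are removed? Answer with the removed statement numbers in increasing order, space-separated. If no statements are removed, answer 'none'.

Answer: 3 4 5

Derivation:
Backward liveness scan:
Stmt 1 'b = 8': KEEP (b is live); live-in = []
Stmt 2 'y = 7 - b': KEEP (y is live); live-in = ['b']
Stmt 3 'v = 7 + y': DEAD (v not in live set ['y'])
Stmt 4 't = b': DEAD (t not in live set ['y'])
Stmt 5 'x = 6 + t': DEAD (x not in live set ['y'])
Stmt 6 'return y': KEEP (return); live-in = ['y']
Removed statement numbers: [3, 4, 5]
Surviving IR:
  b = 8
  y = 7 - b
  return y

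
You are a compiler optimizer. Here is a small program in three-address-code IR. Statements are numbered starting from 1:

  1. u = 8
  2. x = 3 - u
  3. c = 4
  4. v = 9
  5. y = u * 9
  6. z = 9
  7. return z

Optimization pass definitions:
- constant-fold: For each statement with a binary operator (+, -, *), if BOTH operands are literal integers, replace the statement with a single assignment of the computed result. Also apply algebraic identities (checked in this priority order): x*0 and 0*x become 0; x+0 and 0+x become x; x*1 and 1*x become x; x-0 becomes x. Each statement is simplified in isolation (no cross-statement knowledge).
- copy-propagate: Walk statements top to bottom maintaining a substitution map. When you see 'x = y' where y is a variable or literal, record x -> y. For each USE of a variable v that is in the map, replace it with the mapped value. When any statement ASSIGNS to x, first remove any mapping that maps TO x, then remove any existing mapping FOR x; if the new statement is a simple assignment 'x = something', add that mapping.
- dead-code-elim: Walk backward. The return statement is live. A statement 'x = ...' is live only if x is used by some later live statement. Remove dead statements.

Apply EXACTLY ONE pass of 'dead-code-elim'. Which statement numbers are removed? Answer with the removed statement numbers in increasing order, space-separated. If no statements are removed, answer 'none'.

Answer: 1 2 3 4 5

Derivation:
Backward liveness scan:
Stmt 1 'u = 8': DEAD (u not in live set [])
Stmt 2 'x = 3 - u': DEAD (x not in live set [])
Stmt 3 'c = 4': DEAD (c not in live set [])
Stmt 4 'v = 9': DEAD (v not in live set [])
Stmt 5 'y = u * 9': DEAD (y not in live set [])
Stmt 6 'z = 9': KEEP (z is live); live-in = []
Stmt 7 'return z': KEEP (return); live-in = ['z']
Removed statement numbers: [1, 2, 3, 4, 5]
Surviving IR:
  z = 9
  return z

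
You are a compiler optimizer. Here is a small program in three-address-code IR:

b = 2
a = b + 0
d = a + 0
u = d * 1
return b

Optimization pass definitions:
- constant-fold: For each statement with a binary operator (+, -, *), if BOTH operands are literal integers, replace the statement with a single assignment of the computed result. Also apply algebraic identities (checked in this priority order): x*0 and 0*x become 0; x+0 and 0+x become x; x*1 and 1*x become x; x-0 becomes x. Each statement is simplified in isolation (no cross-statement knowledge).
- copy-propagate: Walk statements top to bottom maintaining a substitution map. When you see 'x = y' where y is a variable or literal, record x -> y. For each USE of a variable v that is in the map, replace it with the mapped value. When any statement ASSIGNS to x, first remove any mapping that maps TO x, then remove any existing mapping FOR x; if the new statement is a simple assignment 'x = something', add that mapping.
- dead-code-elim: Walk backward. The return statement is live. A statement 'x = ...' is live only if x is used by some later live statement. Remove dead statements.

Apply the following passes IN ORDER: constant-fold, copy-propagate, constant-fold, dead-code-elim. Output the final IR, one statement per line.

Initial IR:
  b = 2
  a = b + 0
  d = a + 0
  u = d * 1
  return b
After constant-fold (5 stmts):
  b = 2
  a = b
  d = a
  u = d
  return b
After copy-propagate (5 stmts):
  b = 2
  a = 2
  d = 2
  u = 2
  return 2
After constant-fold (5 stmts):
  b = 2
  a = 2
  d = 2
  u = 2
  return 2
After dead-code-elim (1 stmts):
  return 2

Answer: return 2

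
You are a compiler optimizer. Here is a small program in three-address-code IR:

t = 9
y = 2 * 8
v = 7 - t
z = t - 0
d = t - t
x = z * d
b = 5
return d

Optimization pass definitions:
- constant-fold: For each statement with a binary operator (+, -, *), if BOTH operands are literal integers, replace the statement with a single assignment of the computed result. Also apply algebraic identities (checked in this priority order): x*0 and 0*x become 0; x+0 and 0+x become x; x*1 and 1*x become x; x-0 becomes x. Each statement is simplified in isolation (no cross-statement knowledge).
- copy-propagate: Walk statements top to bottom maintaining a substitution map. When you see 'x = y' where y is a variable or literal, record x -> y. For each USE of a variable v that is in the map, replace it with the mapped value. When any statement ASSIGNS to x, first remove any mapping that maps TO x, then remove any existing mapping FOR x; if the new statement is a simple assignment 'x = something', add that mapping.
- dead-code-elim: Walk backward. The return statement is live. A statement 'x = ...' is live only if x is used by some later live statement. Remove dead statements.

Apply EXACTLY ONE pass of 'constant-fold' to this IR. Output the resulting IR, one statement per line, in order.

Applying constant-fold statement-by-statement:
  [1] t = 9  (unchanged)
  [2] y = 2 * 8  -> y = 16
  [3] v = 7 - t  (unchanged)
  [4] z = t - 0  -> z = t
  [5] d = t - t  (unchanged)
  [6] x = z * d  (unchanged)
  [7] b = 5  (unchanged)
  [8] return d  (unchanged)
Result (8 stmts):
  t = 9
  y = 16
  v = 7 - t
  z = t
  d = t - t
  x = z * d
  b = 5
  return d

Answer: t = 9
y = 16
v = 7 - t
z = t
d = t - t
x = z * d
b = 5
return d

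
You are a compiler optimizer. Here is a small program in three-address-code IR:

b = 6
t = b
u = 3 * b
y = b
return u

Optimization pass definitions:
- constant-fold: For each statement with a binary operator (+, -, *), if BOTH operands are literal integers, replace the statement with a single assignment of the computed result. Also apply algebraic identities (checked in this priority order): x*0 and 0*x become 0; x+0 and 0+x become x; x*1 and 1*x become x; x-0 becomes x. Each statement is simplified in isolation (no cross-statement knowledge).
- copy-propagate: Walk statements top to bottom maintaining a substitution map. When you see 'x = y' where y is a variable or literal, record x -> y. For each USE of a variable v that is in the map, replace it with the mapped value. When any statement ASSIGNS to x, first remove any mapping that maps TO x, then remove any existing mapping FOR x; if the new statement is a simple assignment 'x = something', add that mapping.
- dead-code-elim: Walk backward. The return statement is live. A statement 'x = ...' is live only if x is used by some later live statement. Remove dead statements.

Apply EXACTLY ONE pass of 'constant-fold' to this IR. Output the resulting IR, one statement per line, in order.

Answer: b = 6
t = b
u = 3 * b
y = b
return u

Derivation:
Applying constant-fold statement-by-statement:
  [1] b = 6  (unchanged)
  [2] t = b  (unchanged)
  [3] u = 3 * b  (unchanged)
  [4] y = b  (unchanged)
  [5] return u  (unchanged)
Result (5 stmts):
  b = 6
  t = b
  u = 3 * b
  y = b
  return u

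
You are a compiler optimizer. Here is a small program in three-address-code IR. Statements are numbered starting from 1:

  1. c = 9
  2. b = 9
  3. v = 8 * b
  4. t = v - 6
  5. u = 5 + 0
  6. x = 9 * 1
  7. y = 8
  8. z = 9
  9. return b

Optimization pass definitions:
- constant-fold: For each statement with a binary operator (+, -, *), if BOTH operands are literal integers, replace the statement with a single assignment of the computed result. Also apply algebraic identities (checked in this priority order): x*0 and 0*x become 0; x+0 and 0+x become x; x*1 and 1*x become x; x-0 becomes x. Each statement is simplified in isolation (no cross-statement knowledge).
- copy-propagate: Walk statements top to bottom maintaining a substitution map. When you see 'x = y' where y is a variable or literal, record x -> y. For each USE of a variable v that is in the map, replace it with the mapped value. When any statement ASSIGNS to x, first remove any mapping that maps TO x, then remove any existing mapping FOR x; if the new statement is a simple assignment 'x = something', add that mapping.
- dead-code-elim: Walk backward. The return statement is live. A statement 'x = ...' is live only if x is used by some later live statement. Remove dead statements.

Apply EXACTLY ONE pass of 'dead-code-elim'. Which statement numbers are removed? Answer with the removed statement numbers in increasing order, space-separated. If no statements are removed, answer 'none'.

Answer: 1 3 4 5 6 7 8

Derivation:
Backward liveness scan:
Stmt 1 'c = 9': DEAD (c not in live set [])
Stmt 2 'b = 9': KEEP (b is live); live-in = []
Stmt 3 'v = 8 * b': DEAD (v not in live set ['b'])
Stmt 4 't = v - 6': DEAD (t not in live set ['b'])
Stmt 5 'u = 5 + 0': DEAD (u not in live set ['b'])
Stmt 6 'x = 9 * 1': DEAD (x not in live set ['b'])
Stmt 7 'y = 8': DEAD (y not in live set ['b'])
Stmt 8 'z = 9': DEAD (z not in live set ['b'])
Stmt 9 'return b': KEEP (return); live-in = ['b']
Removed statement numbers: [1, 3, 4, 5, 6, 7, 8]
Surviving IR:
  b = 9
  return b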